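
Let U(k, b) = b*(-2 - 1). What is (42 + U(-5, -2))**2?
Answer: 2304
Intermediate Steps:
U(k, b) = -3*b (U(k, b) = b*(-3) = -3*b)
(42 + U(-5, -2))**2 = (42 - 3*(-2))**2 = (42 + 6)**2 = 48**2 = 2304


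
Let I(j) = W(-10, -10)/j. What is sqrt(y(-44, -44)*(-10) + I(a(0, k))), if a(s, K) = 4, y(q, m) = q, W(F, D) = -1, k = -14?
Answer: sqrt(1759)/2 ≈ 20.970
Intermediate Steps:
I(j) = -1/j
sqrt(y(-44, -44)*(-10) + I(a(0, k))) = sqrt(-44*(-10) - 1/4) = sqrt(440 - 1*1/4) = sqrt(440 - 1/4) = sqrt(1759/4) = sqrt(1759)/2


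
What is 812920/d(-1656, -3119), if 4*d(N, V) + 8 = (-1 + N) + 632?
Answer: -3251680/1033 ≈ -3147.8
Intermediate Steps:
d(N, V) = 623/4 + N/4 (d(N, V) = -2 + ((-1 + N) + 632)/4 = -2 + (631 + N)/4 = -2 + (631/4 + N/4) = 623/4 + N/4)
812920/d(-1656, -3119) = 812920/(623/4 + (1/4)*(-1656)) = 812920/(623/4 - 414) = 812920/(-1033/4) = 812920*(-4/1033) = -3251680/1033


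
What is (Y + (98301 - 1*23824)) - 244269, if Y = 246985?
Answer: 77193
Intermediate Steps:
(Y + (98301 - 1*23824)) - 244269 = (246985 + (98301 - 1*23824)) - 244269 = (246985 + (98301 - 23824)) - 244269 = (246985 + 74477) - 244269 = 321462 - 244269 = 77193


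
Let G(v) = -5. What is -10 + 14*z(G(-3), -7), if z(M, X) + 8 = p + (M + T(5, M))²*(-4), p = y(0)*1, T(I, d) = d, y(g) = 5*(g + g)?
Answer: -5722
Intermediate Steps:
y(g) = 10*g (y(g) = 5*(2*g) = 10*g)
p = 0 (p = (10*0)*1 = 0*1 = 0)
z(M, X) = -8 - 16*M² (z(M, X) = -8 + (0 + (M + M)²*(-4)) = -8 + (0 + (2*M)²*(-4)) = -8 + (0 + (4*M²)*(-4)) = -8 + (0 - 16*M²) = -8 - 16*M²)
-10 + 14*z(G(-3), -7) = -10 + 14*(-8 - 16*(-5)²) = -10 + 14*(-8 - 16*25) = -10 + 14*(-8 - 400) = -10 + 14*(-408) = -10 - 5712 = -5722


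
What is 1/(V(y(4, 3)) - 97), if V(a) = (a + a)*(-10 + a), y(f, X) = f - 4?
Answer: -1/97 ≈ -0.010309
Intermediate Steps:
y(f, X) = -4 + f
V(a) = 2*a*(-10 + a) (V(a) = (2*a)*(-10 + a) = 2*a*(-10 + a))
1/(V(y(4, 3)) - 97) = 1/(2*(-4 + 4)*(-10 + (-4 + 4)) - 97) = 1/(2*0*(-10 + 0) - 97) = 1/(2*0*(-10) - 97) = 1/(0 - 97) = 1/(-97) = -1/97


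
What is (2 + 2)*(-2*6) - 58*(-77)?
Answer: 4418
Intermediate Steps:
(2 + 2)*(-2*6) - 58*(-77) = 4*(-12) + 4466 = -48 + 4466 = 4418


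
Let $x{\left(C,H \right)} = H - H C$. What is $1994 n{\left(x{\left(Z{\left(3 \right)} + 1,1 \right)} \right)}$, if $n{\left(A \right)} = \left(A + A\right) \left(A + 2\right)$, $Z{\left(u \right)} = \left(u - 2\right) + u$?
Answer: $31904$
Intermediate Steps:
$Z{\left(u \right)} = -2 + 2 u$ ($Z{\left(u \right)} = \left(-2 + u\right) + u = -2 + 2 u$)
$x{\left(C,H \right)} = H - C H$
$n{\left(A \right)} = 2 A \left(2 + A\right)$
$1994 n{\left(x{\left(Z{\left(3 \right)} + 1,1 \right)} \right)} = 1994 \cdot 2 \cdot 1 \left(1 - \left(\left(-2 + 2 \cdot 3\right) + 1\right)\right) \left(2 + 1 \left(1 - \left(\left(-2 + 2 \cdot 3\right) + 1\right)\right)\right) = 1994 \cdot 2 \cdot 1 \left(1 - \left(\left(-2 + 6\right) + 1\right)\right) \left(2 + 1 \left(1 - \left(\left(-2 + 6\right) + 1\right)\right)\right) = 1994 \cdot 2 \cdot 1 \left(1 - \left(4 + 1\right)\right) \left(2 + 1 \left(1 - \left(4 + 1\right)\right)\right) = 1994 \cdot 2 \cdot 1 \left(1 - 5\right) \left(2 + 1 \left(1 - 5\right)\right) = 1994 \cdot 2 \cdot 1 \left(-4\right) \left(2 + 1 \left(-4\right)\right) = 1994 \cdot 2 \left(-4\right) \left(2 - 4\right) = 1994 \cdot 2 \left(-4\right) \left(-2\right) = 1994 \cdot 16 = 31904$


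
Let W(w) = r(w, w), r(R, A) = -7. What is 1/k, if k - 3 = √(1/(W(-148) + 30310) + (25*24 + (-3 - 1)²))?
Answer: -90909/18393922 + 3*√62850607183/18393922 ≈ 0.035946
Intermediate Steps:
W(w) = -7
k = 3 + √62850607183/10101 (k = 3 + √(1/(-7 + 30310) + (25*24 + (-3 - 1)²)) = 3 + √(1/30303 + (600 + (-4)²)) = 3 + √(1/30303 + (600 + 16)) = 3 + √(1/30303 + 616) = 3 + √(18666649/30303) = 3 + √62850607183/10101 ≈ 27.819)
1/k = 1/(3 + √62850607183/10101)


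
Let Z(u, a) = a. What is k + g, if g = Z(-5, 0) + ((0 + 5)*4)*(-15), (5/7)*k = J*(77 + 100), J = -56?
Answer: -70884/5 ≈ -14177.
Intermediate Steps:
k = -69384/5 (k = 7*(-56*(77 + 100))/5 = 7*(-56*177)/5 = (7/5)*(-9912) = -69384/5 ≈ -13877.)
g = -300 (g = 0 + ((0 + 5)*4)*(-15) = 0 + (5*4)*(-15) = 0 + 20*(-15) = 0 - 300 = -300)
k + g = -69384/5 - 300 = -70884/5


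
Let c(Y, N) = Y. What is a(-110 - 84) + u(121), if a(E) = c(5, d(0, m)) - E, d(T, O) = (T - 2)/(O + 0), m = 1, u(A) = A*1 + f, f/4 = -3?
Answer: 308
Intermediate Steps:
f = -12 (f = 4*(-3) = -12)
u(A) = -12 + A (u(A) = A*1 - 12 = A - 12 = -12 + A)
d(T, O) = (-2 + T)/O
a(E) = 5 - E
a(-110 - 84) + u(121) = (5 - (-110 - 84)) + (-12 + 121) = (5 - 1*(-194)) + 109 = (5 + 194) + 109 = 199 + 109 = 308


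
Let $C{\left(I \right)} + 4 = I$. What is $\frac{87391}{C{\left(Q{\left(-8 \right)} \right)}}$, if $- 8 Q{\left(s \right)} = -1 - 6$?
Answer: $- \frac{699128}{25} \approx -27965.0$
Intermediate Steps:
$Q{\left(s \right)} = \frac{7}{8}$ ($Q{\left(s \right)} = - \frac{-1 - 6}{8} = \left(- \frac{1}{8}\right) \left(-7\right) = \frac{7}{8}$)
$C{\left(I \right)} = -4 + I$
$\frac{87391}{C{\left(Q{\left(-8 \right)} \right)}} = \frac{87391}{-4 + \frac{7}{8}} = \frac{87391}{- \frac{25}{8}} = 87391 \left(- \frac{8}{25}\right) = - \frac{699128}{25}$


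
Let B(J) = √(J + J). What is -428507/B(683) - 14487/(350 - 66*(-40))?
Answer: -14487/2990 - 428507*√1366/1366 ≈ -11599.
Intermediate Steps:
B(J) = √2*√J (B(J) = √(2*J) = √2*√J)
-428507/B(683) - 14487/(350 - 66*(-40)) = -428507*√1366/1366 - 14487/(350 - 66*(-40)) = -428507*√1366/1366 - 14487/(350 + 2640) = -428507*√1366/1366 - 14487/2990 = -14487/2990 - 428507*√1366/1366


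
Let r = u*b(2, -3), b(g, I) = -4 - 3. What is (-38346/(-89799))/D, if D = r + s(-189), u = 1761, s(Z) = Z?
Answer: -913/26760102 ≈ -3.4118e-5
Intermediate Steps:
b(g, I) = -7
r = -12327 (r = 1761*(-7) = -12327)
D = -12516 (D = -12327 - 189 = -12516)
(-38346/(-89799))/D = -38346/(-89799)/(-12516) = -38346*(-1/89799)*(-1/12516) = (12782/29933)*(-1/12516) = -913/26760102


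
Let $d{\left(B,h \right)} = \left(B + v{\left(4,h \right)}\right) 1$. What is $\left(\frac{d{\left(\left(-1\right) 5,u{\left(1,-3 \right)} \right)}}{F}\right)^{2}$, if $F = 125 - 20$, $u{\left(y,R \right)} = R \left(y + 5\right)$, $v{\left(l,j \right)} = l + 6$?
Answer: $\frac{1}{441} \approx 0.0022676$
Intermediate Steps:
$v{\left(l,j \right)} = 6 + l$
$u{\left(y,R \right)} = R \left(5 + y\right)$
$d{\left(B,h \right)} = 10 + B$ ($d{\left(B,h \right)} = \left(B + \left(6 + 4\right)\right) 1 = \left(B + 10\right) 1 = \left(10 + B\right) 1 = 10 + B$)
$F = 105$ ($F = 125 - 20 = 105$)
$\left(\frac{d{\left(\left(-1\right) 5,u{\left(1,-3 \right)} \right)}}{F}\right)^{2} = \left(\frac{10 - 5}{105}\right)^{2} = \left(\left(10 - 5\right) \frac{1}{105}\right)^{2} = \left(5 \cdot \frac{1}{105}\right)^{2} = \left(\frac{1}{21}\right)^{2} = \frac{1}{441}$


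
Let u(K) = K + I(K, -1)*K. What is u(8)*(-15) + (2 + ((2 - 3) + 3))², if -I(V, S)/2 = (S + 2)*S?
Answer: -344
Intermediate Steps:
I(V, S) = -2*S*(2 + S) (I(V, S) = -2*(S + 2)*S = -2*(2 + S)*S = -2*S*(2 + S))
u(K) = 3*K (u(K) = K + (-2*(-1)*(2 - 1))*K = K + (-2*(-1)*1)*K = K + 2*K = 3*K)
u(8)*(-15) + (2 + ((2 - 3) + 3))² = (3*8)*(-15) + (2 + ((2 - 3) + 3))² = 24*(-15) + (2 + (-1 + 3))² = -360 + (2 + 2)² = -360 + 4² = -360 + 16 = -344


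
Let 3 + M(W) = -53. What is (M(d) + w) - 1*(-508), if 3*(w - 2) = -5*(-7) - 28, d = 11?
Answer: 1369/3 ≈ 456.33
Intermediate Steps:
M(W) = -56 (M(W) = -3 - 53 = -56)
w = 13/3 (w = 2 + (-5*(-7) - 28)/3 = 2 + (35 - 28)/3 = 2 + (⅓)*7 = 2 + 7/3 = 13/3 ≈ 4.3333)
(M(d) + w) - 1*(-508) = (-56 + 13/3) - 1*(-508) = -155/3 + 508 = 1369/3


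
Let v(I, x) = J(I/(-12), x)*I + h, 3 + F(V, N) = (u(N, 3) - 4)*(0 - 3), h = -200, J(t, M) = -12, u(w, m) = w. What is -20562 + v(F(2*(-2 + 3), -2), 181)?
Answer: -20942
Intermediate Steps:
F(V, N) = 9 - 3*N (F(V, N) = -3 + (N - 4)*(0 - 3) = -3 + (-4 + N)*(-3) = -3 + (12 - 3*N) = 9 - 3*N)
v(I, x) = -200 - 12*I (v(I, x) = -12*I - 200 = -200 - 12*I)
-20562 + v(F(2*(-2 + 3), -2), 181) = -20562 + (-200 - 12*(9 - 3*(-2))) = -20562 + (-200 - 12*(9 + 6)) = -20562 + (-200 - 12*15) = -20562 + (-200 - 180) = -20562 - 380 = -20942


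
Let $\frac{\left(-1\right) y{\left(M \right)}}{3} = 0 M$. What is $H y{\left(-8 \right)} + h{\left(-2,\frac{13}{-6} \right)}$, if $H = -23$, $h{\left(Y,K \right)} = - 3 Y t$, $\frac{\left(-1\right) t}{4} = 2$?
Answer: $-48$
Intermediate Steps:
$t = -8$ ($t = \left(-4\right) 2 = -8$)
$h{\left(Y,K \right)} = 24 Y$ ($h{\left(Y,K \right)} = - 3 Y \left(-8\right) = 24 Y$)
$y{\left(M \right)} = 0$ ($y{\left(M \right)} = - 3 \cdot 0 M = \left(-3\right) 0 = 0$)
$H y{\left(-8 \right)} + h{\left(-2,\frac{13}{-6} \right)} = \left(-23\right) 0 + 24 \left(-2\right) = 0 - 48 = -48$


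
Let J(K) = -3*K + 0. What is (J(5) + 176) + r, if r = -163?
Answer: -2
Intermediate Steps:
J(K) = -3*K
(J(5) + 176) + r = (-3*5 + 176) - 163 = (-15 + 176) - 163 = 161 - 163 = -2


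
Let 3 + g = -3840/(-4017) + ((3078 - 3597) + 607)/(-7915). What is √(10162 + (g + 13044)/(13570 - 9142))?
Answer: √621843019494290454318315/7821460530 ≈ 100.82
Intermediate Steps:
g = -21781187/10598185 (g = -3 + (-3840/(-4017) + ((3078 - 3597) + 607)/(-7915)) = -3 + (-3840*(-1/4017) + (-519 + 607)*(-1/7915)) = -3 + (1280/1339 + 88*(-1/7915)) = -3 + (1280/1339 - 88/7915) = -3 + 10013368/10598185 = -21781187/10598185 ≈ -2.0552)
√(10162 + (g + 13044)/(13570 - 9142)) = √(10162 + (-21781187/10598185 + 13044)/(13570 - 9142)) = √(10162 + (138220943953/10598185)/4428) = √(10162 + (138220943953/10598185)*(1/4428)) = √(10162 + 138220943953/46928763180) = √(477028312379113/46928763180) = √621843019494290454318315/7821460530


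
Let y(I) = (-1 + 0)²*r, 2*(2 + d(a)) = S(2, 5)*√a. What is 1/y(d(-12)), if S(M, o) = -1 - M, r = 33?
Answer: 1/33 ≈ 0.030303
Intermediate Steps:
d(a) = -2 - 3*√a/2 (d(a) = -2 + ((-1 - 1*2)*√a)/2 = -2 + ((-1 - 2)*√a)/2 = -2 + (-3*√a)/2 = -2 - 3*√a/2)
y(I) = 33 (y(I) = (-1 + 0)²*33 = (-1)²*33 = 1*33 = 33)
1/y(d(-12)) = 1/33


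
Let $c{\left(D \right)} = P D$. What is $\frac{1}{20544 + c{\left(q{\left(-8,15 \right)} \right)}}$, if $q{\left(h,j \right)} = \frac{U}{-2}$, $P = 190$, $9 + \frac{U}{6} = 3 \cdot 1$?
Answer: $\frac{1}{23964} \approx 4.1729 \cdot 10^{-5}$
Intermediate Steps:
$U = -36$ ($U = -54 + 6 \cdot 3 \cdot 1 = -54 + 6 \cdot 3 = -54 + 18 = -36$)
$q{\left(h,j \right)} = 18$ ($q{\left(h,j \right)} = - \frac{36}{-2} = \left(-36\right) \left(- \frac{1}{2}\right) = 18$)
$c{\left(D \right)} = 190 D$
$\frac{1}{20544 + c{\left(q{\left(-8,15 \right)} \right)}} = \frac{1}{20544 + 190 \cdot 18} = \frac{1}{20544 + 3420} = \frac{1}{23964}$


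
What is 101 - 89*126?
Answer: -11113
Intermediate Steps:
101 - 89*126 = 101 - 11214 = -11113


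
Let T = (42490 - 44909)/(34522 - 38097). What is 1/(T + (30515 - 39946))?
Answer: -3575/33713406 ≈ -0.00010604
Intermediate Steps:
T = 2419/3575 (T = -2419/(-3575) = -2419*(-1/3575) = 2419/3575 ≈ 0.67664)
1/(T + (30515 - 39946)) = 1/(2419/3575 + (30515 - 39946)) = 1/(2419/3575 - 9431) = 1/(-33713406/3575) = -3575/33713406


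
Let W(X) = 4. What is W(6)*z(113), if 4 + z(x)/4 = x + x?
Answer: 3552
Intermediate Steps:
z(x) = -16 + 8*x (z(x) = -16 + 4*(x + x) = -16 + 4*(2*x) = -16 + 8*x)
W(6)*z(113) = 4*(-16 + 8*113) = 4*(-16 + 904) = 4*888 = 3552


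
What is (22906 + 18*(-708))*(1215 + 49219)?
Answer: 512510308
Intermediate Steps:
(22906 + 18*(-708))*(1215 + 49219) = (22906 - 12744)*50434 = 10162*50434 = 512510308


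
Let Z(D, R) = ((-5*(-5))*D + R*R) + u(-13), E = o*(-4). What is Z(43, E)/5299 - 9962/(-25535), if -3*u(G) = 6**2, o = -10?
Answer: 120788343/135309965 ≈ 0.89268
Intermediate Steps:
E = 40 (E = -10*(-4) = 40)
u(G) = -12 (u(G) = -1/3*6**2 = -1/3*36 = -12)
Z(D, R) = -12 + R**2 + 25*D (Z(D, R) = ((-5*(-5))*D + R*R) - 12 = (25*D + R**2) - 12 = (R**2 + 25*D) - 12 = -12 + R**2 + 25*D)
Z(43, E)/5299 - 9962/(-25535) = (-12 + 40**2 + 25*43)/5299 - 9962/(-25535) = (-12 + 1600 + 1075)*(1/5299) - 9962*(-1/25535) = 2663*(1/5299) + 9962/25535 = 2663/5299 + 9962/25535 = 120788343/135309965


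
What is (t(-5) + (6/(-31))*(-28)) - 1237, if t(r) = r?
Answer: -38334/31 ≈ -1236.6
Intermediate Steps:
(t(-5) + (6/(-31))*(-28)) - 1237 = (-5 + (6/(-31))*(-28)) - 1237 = (-5 + (6*(-1/31))*(-28)) - 1237 = (-5 - 6/31*(-28)) - 1237 = (-5 + 168/31) - 1237 = 13/31 - 1237 = -38334/31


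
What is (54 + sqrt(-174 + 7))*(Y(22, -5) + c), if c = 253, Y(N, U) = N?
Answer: 14850 + 275*I*sqrt(167) ≈ 14850.0 + 3553.8*I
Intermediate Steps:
(54 + sqrt(-174 + 7))*(Y(22, -5) + c) = (54 + sqrt(-174 + 7))*(22 + 253) = (54 + sqrt(-167))*275 = (54 + I*sqrt(167))*275 = 14850 + 275*I*sqrt(167)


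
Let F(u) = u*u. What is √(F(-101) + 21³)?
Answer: √19462 ≈ 139.51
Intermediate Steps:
F(u) = u²
√(F(-101) + 21³) = √((-101)² + 21³) = √(10201 + 9261) = √19462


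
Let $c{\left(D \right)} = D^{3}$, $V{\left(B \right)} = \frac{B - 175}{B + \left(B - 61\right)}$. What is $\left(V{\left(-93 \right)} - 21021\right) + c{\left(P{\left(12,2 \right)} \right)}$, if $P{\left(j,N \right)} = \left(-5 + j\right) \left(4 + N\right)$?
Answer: $\frac{13107817}{247} \approx 53068.0$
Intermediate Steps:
$V{\left(B \right)} = \frac{-175 + B}{-61 + 2 B}$ ($V{\left(B \right)} = \frac{-175 + B}{B + \left(-61 + B\right)} = \frac{-175 + B}{-61 + 2 B}$)
$\left(V{\left(-93 \right)} - 21021\right) + c{\left(P{\left(12,2 \right)} \right)} = \left(\frac{-175 - 93}{-61 + 2 \left(-93\right)} - 21021\right) + \left(-20 - 10 + 4 \cdot 12 + 2 \cdot 12\right)^{3} = \left(\frac{1}{-61 - 186} \left(-268\right) - 21021\right) + \left(-20 - 10 + 48 + 24\right)^{3} = \left(\frac{1}{-247} \left(-268\right) - 21021\right) + 42^{3} = \left(\left(- \frac{1}{247}\right) \left(-268\right) - 21021\right) + 74088 = \left(\frac{268}{247} - 21021\right) + 74088 = - \frac{5191919}{247} + 74088 = \frac{13107817}{247}$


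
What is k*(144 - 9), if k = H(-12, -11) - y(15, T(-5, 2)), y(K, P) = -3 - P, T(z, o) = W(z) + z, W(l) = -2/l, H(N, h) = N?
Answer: -1836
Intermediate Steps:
T(z, o) = z - 2/z (T(z, o) = -2/z + z = z - 2/z)
k = -68/5 (k = -12 - (-3 - (-5 - 2/(-5))) = -12 - (-3 - (-5 - 2*(-⅕))) = -12 - (-3 - (-5 + ⅖)) = -12 - (-3 - 1*(-23/5)) = -12 - (-3 + 23/5) = -12 - 1*8/5 = -12 - 8/5 = -68/5 ≈ -13.600)
k*(144 - 9) = -68*(144 - 9)/5 = -68/5*135 = -1836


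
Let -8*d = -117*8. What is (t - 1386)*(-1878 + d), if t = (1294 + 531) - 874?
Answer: 766035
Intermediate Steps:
t = 951 (t = 1825 - 874 = 951)
d = 117 (d = -(-117)*8/8 = -⅛*(-936) = 117)
(t - 1386)*(-1878 + d) = (951 - 1386)*(-1878 + 117) = -435*(-1761) = 766035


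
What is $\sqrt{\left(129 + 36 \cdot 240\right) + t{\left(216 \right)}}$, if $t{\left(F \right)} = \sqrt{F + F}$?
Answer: $\sqrt{8769 + 12 \sqrt{3}} \approx 93.754$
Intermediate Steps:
$t{\left(F \right)} = \sqrt{2} \sqrt{F}$ ($t{\left(F \right)} = \sqrt{2 F} = \sqrt{2} \sqrt{F}$)
$\sqrt{\left(129 + 36 \cdot 240\right) + t{\left(216 \right)}} = \sqrt{\left(129 + 36 \cdot 240\right) + \sqrt{2} \sqrt{216}} = \sqrt{\left(129 + 8640\right) + \sqrt{2} \cdot 6 \sqrt{6}} = \sqrt{8769 + 12 \sqrt{3}}$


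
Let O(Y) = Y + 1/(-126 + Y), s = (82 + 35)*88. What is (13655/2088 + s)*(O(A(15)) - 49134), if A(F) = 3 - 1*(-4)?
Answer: -62879934036071/124236 ≈ -5.0613e+8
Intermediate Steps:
A(F) = 7 (A(F) = 3 + 4 = 7)
s = 10296 (s = 117*88 = 10296)
(13655/2088 + s)*(O(A(15)) - 49134) = (13655/2088 + 10296)*((1 + 7² - 126*7)/(-126 + 7) - 49134) = (13655*(1/2088) + 10296)*((1 + 49 - 882)/(-119) - 49134) = (13655/2088 + 10296)*(-1/119*(-832) - 49134) = 21511703*(832/119 - 49134)/2088 = (21511703/2088)*(-5846114/119) = -62879934036071/124236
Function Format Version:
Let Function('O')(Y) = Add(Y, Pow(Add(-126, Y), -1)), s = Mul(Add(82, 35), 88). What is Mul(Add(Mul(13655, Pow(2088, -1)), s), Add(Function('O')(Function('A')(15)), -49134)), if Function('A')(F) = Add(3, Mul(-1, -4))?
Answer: Rational(-62879934036071, 124236) ≈ -5.0613e+8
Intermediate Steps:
Function('A')(F) = 7 (Function('A')(F) = Add(3, 4) = 7)
s = 10296 (s = Mul(117, 88) = 10296)
Mul(Add(Mul(13655, Pow(2088, -1)), s), Add(Function('O')(Function('A')(15)), -49134)) = Mul(Add(Mul(13655, Pow(2088, -1)), 10296), Add(Mul(Pow(Add(-126, 7), -1), Add(1, Pow(7, 2), Mul(-126, 7))), -49134)) = Mul(Add(Mul(13655, Rational(1, 2088)), 10296), Add(Mul(Pow(-119, -1), Add(1, 49, -882)), -49134)) = Mul(Add(Rational(13655, 2088), 10296), Add(Mul(Rational(-1, 119), -832), -49134)) = Mul(Rational(21511703, 2088), Add(Rational(832, 119), -49134)) = Mul(Rational(21511703, 2088), Rational(-5846114, 119)) = Rational(-62879934036071, 124236)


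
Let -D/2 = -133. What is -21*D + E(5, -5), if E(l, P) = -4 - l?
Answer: -5595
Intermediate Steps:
D = 266 (D = -2*(-133) = 266)
-21*D + E(5, -5) = -21*266 + (-4 - 1*5) = -5586 + (-4 - 5) = -5586 - 9 = -5595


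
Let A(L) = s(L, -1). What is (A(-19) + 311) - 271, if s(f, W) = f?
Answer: 21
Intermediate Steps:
A(L) = L
(A(-19) + 311) - 271 = (-19 + 311) - 271 = 292 - 271 = 21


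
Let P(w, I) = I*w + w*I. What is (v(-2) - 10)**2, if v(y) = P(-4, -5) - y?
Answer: 1024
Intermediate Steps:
P(w, I) = 2*I*w (P(w, I) = I*w + I*w = 2*I*w)
v(y) = 40 - y (v(y) = 2*(-5)*(-4) - y = 40 - y)
(v(-2) - 10)**2 = ((40 - 1*(-2)) - 10)**2 = ((40 + 2) - 10)**2 = (42 - 10)**2 = 32**2 = 1024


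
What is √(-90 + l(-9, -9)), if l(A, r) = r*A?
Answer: 3*I ≈ 3.0*I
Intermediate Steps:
l(A, r) = A*r
√(-90 + l(-9, -9)) = √(-90 - 9*(-9)) = √(-90 + 81) = √(-9) = 3*I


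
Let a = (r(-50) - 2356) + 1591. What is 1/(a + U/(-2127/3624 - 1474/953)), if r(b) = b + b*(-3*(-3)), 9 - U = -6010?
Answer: -2456269/10036397541 ≈ -0.00024474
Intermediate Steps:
U = 6019 (U = 9 - 1*(-6010) = 9 + 6010 = 6019)
r(b) = 10*b (r(b) = b + b*9 = b + 9*b = 10*b)
a = -1265 (a = (10*(-50) - 2356) + 1591 = (-500 - 2356) + 1591 = -2856 + 1591 = -1265)
1/(a + U/(-2127/3624 - 1474/953)) = 1/(-1265 + 6019/(-2127/3624 - 1474/953)) = 1/(-1265 + 6019/(-2127*1/3624 - 1474*1/953)) = 1/(-1265 + 6019/(-709/1208 - 1474/953)) = 1/(-1265 + 6019/(-2456269/1151224)) = 1/(-1265 + 6019*(-1151224/2456269)) = 1/(-1265 - 6929217256/2456269) = 1/(-10036397541/2456269) = -2456269/10036397541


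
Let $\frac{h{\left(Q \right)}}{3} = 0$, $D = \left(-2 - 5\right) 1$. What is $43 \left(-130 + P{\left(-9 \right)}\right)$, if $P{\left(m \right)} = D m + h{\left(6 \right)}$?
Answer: $-2881$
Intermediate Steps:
$D = -7$ ($D = \left(-7\right) 1 = -7$)
$h{\left(Q \right)} = 0$ ($h{\left(Q \right)} = 3 \cdot 0 = 0$)
$P{\left(m \right)} = - 7 m$ ($P{\left(m \right)} = - 7 m + 0 = - 7 m$)
$43 \left(-130 + P{\left(-9 \right)}\right) = 43 \left(-130 - -63\right) = 43 \left(-130 + 63\right) = 43 \left(-67\right) = -2881$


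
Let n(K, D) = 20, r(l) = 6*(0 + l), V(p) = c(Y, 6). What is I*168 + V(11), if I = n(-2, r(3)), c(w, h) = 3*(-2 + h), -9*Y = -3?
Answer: 3372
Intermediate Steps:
Y = ⅓ (Y = -⅑*(-3) = ⅓ ≈ 0.33333)
c(w, h) = -6 + 3*h
V(p) = 12 (V(p) = -6 + 3*6 = -6 + 18 = 12)
r(l) = 6*l
I = 20
I*168 + V(11) = 20*168 + 12 = 3360 + 12 = 3372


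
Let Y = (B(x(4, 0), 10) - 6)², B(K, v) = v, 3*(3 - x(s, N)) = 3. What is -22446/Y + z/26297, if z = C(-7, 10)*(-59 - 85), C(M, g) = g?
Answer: -295142751/210376 ≈ -1402.9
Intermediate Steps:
x(s, N) = 2 (x(s, N) = 3 - ⅓*3 = 3 - 1 = 2)
z = -1440 (z = 10*(-59 - 85) = 10*(-144) = -1440)
Y = 16 (Y = (10 - 6)² = 4² = 16)
-22446/Y + z/26297 = -22446/16 - 1440/26297 = -22446*1/16 - 1440*1/26297 = -11223/8 - 1440/26297 = -295142751/210376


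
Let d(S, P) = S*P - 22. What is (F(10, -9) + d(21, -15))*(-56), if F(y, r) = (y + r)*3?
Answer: 18704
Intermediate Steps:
d(S, P) = -22 + P*S (d(S, P) = P*S - 22 = -22 + P*S)
F(y, r) = 3*r + 3*y (F(y, r) = (r + y)*3 = 3*r + 3*y)
(F(10, -9) + d(21, -15))*(-56) = ((3*(-9) + 3*10) + (-22 - 15*21))*(-56) = ((-27 + 30) + (-22 - 315))*(-56) = (3 - 337)*(-56) = -334*(-56) = 18704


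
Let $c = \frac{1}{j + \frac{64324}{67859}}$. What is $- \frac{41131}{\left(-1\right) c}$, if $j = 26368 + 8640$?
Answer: $\frac{97713773093676}{67859} \approx 1.44 \cdot 10^{9}$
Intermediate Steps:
$j = 35008$
$c = \frac{67859}{2375672196}$ ($c = \frac{1}{35008 + \frac{64324}{67859}} = \frac{1}{\frac{2375672196}{67859}} = \frac{67859}{2375672196} \approx 2.8564 \cdot 10^{-5}$)
$- \frac{41131}{\left(-1\right) c} = - \frac{41131}{\left(-1\right) \frac{67859}{2375672196}} = - \frac{41131}{- \frac{67859}{2375672196}} = - \frac{41131 \left(-2375672196\right)}{67859} = \left(-1\right) \left(- \frac{97713773093676}{67859}\right) = \frac{97713773093676}{67859}$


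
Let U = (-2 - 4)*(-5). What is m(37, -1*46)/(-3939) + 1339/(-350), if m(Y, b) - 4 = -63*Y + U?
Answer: -4470371/1378650 ≈ -3.2426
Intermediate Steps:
U = 30 (U = -6*(-5) = 30)
m(Y, b) = 34 - 63*Y (m(Y, b) = 4 + (-63*Y + 30) = 4 + (30 - 63*Y) = 34 - 63*Y)
m(37, -1*46)/(-3939) + 1339/(-350) = (34 - 63*37)/(-3939) + 1339/(-350) = (34 - 2331)*(-1/3939) + 1339*(-1/350) = -2297*(-1/3939) - 1339/350 = 2297/3939 - 1339/350 = -4470371/1378650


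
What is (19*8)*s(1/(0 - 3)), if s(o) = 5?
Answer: 760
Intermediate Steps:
(19*8)*s(1/(0 - 3)) = (19*8)*5 = 152*5 = 760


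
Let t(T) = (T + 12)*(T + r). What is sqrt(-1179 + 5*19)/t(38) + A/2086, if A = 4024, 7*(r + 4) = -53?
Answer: 2012/1043 + 7*I*sqrt(271)/4625 ≈ 1.9291 + 0.024916*I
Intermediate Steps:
r = -81/7 (r = -4 + (1/7)*(-53) = -4 - 53/7 = -81/7 ≈ -11.571)
t(T) = (12 + T)*(-81/7 + T) (t(T) = (T + 12)*(T - 81/7) = (12 + T)*(-81/7 + T))
sqrt(-1179 + 5*19)/t(38) + A/2086 = sqrt(-1179 + 5*19)/(-972/7 + 38**2 + (3/7)*38) + 4024/2086 = sqrt(-1179 + 95)/(-972/7 + 1444 + 114/7) + 4024*(1/2086) = sqrt(-1084)/(9250/7) + 2012/1043 = (2*I*sqrt(271))*(7/9250) + 2012/1043 = 7*I*sqrt(271)/4625 + 2012/1043 = 2012/1043 + 7*I*sqrt(271)/4625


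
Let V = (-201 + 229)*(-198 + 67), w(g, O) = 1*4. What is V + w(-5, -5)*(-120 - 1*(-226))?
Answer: -3244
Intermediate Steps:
w(g, O) = 4
V = -3668 (V = 28*(-131) = -3668)
V + w(-5, -5)*(-120 - 1*(-226)) = -3668 + 4*(-120 - 1*(-226)) = -3668 + 4*(-120 + 226) = -3668 + 4*106 = -3668 + 424 = -3244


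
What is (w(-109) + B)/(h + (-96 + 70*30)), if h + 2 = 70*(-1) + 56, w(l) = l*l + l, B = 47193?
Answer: 58965/1988 ≈ 29.660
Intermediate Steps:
w(l) = l + l² (w(l) = l² + l = l + l²)
h = -16 (h = -2 + (70*(-1) + 56) = -2 + (-70 + 56) = -2 - 14 = -16)
(w(-109) + B)/(h + (-96 + 70*30)) = (-109*(1 - 109) + 47193)/(-16 + (-96 + 70*30)) = (-109*(-108) + 47193)/(-16 + (-96 + 2100)) = (11772 + 47193)/(-16 + 2004) = 58965/1988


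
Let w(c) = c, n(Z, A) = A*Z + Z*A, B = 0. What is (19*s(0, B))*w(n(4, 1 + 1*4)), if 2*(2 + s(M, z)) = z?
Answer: -1520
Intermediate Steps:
s(M, z) = -2 + z/2
n(Z, A) = 2*A*Z (n(Z, A) = A*Z + A*Z = 2*A*Z)
(19*s(0, B))*w(n(4, 1 + 1*4)) = (19*(-2 + (½)*0))*(2*(1 + 1*4)*4) = (19*(-2 + 0))*(2*(1 + 4)*4) = (19*(-2))*(2*5*4) = -38*40 = -1520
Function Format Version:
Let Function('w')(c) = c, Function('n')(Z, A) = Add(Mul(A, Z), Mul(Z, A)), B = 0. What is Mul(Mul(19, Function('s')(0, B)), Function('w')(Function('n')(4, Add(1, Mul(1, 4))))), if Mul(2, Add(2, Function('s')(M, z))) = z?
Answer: -1520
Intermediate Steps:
Function('s')(M, z) = Add(-2, Mul(Rational(1, 2), z))
Function('n')(Z, A) = Mul(2, A, Z) (Function('n')(Z, A) = Add(Mul(A, Z), Mul(A, Z)) = Mul(2, A, Z))
Mul(Mul(19, Function('s')(0, B)), Function('w')(Function('n')(4, Add(1, Mul(1, 4))))) = Mul(Mul(19, Add(-2, Mul(Rational(1, 2), 0))), Mul(2, Add(1, Mul(1, 4)), 4)) = Mul(Mul(19, Add(-2, 0)), Mul(2, Add(1, 4), 4)) = Mul(Mul(19, -2), Mul(2, 5, 4)) = Mul(-38, 40) = -1520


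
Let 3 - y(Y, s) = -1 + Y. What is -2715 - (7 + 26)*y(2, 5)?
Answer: -2781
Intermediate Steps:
y(Y, s) = 4 - Y (y(Y, s) = 3 - (-1 + Y) = 3 + (1 - Y) = 4 - Y)
-2715 - (7 + 26)*y(2, 5) = -2715 - (7 + 26)*(4 - 1*2) = -2715 - 33*(4 - 2) = -2715 - 33*2 = -2715 - 1*66 = -2715 - 66 = -2781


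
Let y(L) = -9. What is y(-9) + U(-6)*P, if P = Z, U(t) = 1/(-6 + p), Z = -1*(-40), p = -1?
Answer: -103/7 ≈ -14.714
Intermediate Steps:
Z = 40
U(t) = -1/7 (U(t) = 1/(-6 - 1) = 1/(-7) = -1/7)
P = 40
y(-9) + U(-6)*P = -9 - 1/7*40 = -9 - 40/7 = -103/7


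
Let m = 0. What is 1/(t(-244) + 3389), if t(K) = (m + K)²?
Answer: 1/62925 ≈ 1.5892e-5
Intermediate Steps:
t(K) = K² (t(K) = (0 + K)² = K²)
1/(t(-244) + 3389) = 1/((-244)² + 3389) = 1/(59536 + 3389) = 1/62925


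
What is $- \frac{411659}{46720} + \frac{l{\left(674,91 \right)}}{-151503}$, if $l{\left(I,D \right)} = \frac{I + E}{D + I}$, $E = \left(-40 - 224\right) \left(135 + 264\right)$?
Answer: $- \frac{9541260780253}{1082967684480} \approx -8.8103$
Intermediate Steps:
$E = -105336$ ($E = \left(-264\right) 399 = -105336$)
$l{\left(I,D \right)} = \frac{-105336 + I}{D + I}$ ($l{\left(I,D \right)} = \frac{I - 105336}{D + I} = \frac{-105336 + I}{D + I}$)
$- \frac{411659}{46720} + \frac{l{\left(674,91 \right)}}{-151503} = - \frac{411659}{46720} + \frac{\frac{1}{91 + 674} \left(-105336 + 674\right)}{-151503} = \left(-411659\right) \frac{1}{46720} + \frac{1}{765} \left(-104662\right) \left(- \frac{1}{151503}\right) = - \frac{411659}{46720} + \frac{1}{765} \left(-104662\right) \left(- \frac{1}{151503}\right) = - \frac{411659}{46720} - - \frac{104662}{115899795} = - \frac{411659}{46720} + \frac{104662}{115899795} = - \frac{9541260780253}{1082967684480}$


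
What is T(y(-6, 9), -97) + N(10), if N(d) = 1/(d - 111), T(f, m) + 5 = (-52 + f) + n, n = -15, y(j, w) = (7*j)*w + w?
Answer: -44542/101 ≈ -441.01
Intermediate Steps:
y(j, w) = w + 7*j*w (y(j, w) = 7*j*w + w = w + 7*j*w)
T(f, m) = -72 + f (T(f, m) = -5 + ((-52 + f) - 15) = -5 + (-67 + f) = -72 + f)
N(d) = 1/(-111 + d)
T(y(-6, 9), -97) + N(10) = (-72 + 9*(1 + 7*(-6))) + 1/(-111 + 10) = (-72 + 9*(1 - 42)) + 1/(-101) = (-72 + 9*(-41)) - 1/101 = (-72 - 369) - 1/101 = -441 - 1/101 = -44542/101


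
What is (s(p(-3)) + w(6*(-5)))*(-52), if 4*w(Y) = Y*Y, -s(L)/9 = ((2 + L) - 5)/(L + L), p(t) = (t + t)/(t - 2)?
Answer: -12051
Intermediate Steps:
p(t) = 2*t/(-2 + t) (p(t) = (2*t)/(-2 + t) = 2*t/(-2 + t))
s(L) = -9*(-3 + L)/(2*L) (s(L) = -9*((2 + L) - 5)/(L + L) = -9*(-3 + L)/(2*L))
w(Y) = Y²/4 (w(Y) = (Y*Y)/4 = Y²/4)
(s(p(-3)) + w(6*(-5)))*(-52) = (9*(3 - 2*(-3)/(-2 - 3))/(2*((2*(-3)/(-2 - 3)))) + (6*(-5))²/4)*(-52) = (9*(3 - 2*(-3)/(-5))/(2*((2*(-3)/(-5)))) + (¼)*(-30)²)*(-52) = (9*(3 - 2*(-3)*(-1)/5)/(2*((2*(-3)*(-⅕)))) + (¼)*900)*(-52) = (9*(3 - 1*6/5)/(2*(6/5)) + 225)*(-52) = ((9/2)*(⅚)*(3 - 6/5) + 225)*(-52) = ((9/2)*(⅚)*(9/5) + 225)*(-52) = (27/4 + 225)*(-52) = (927/4)*(-52) = -12051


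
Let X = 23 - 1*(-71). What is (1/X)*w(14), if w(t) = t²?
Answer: 98/47 ≈ 2.0851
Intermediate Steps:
X = 94 (X = 23 + 71 = 94)
(1/X)*w(14) = (1/94)*14² = (1*(1/94))*196 = (1/94)*196 = 98/47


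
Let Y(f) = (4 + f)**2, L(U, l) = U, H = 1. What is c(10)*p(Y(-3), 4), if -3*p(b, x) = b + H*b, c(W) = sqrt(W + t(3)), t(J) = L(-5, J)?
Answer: -2*sqrt(5)/3 ≈ -1.4907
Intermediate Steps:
t(J) = -5
c(W) = sqrt(-5 + W) (c(W) = sqrt(W - 5) = sqrt(-5 + W))
p(b, x) = -2*b/3 (p(b, x) = -(b + 1*b)/3 = -(b + b)/3 = -2*b/3)
c(10)*p(Y(-3), 4) = sqrt(-5 + 10)*(-2*(4 - 3)**2/3) = sqrt(5)*(-2/3*1**2) = sqrt(5)*(-2/3*1) = sqrt(5)*(-2/3) = -2*sqrt(5)/3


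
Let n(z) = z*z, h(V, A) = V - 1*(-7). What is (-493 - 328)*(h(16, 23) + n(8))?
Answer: -71427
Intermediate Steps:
h(V, A) = 7 + V (h(V, A) = V + 7 = 7 + V)
n(z) = z**2
(-493 - 328)*(h(16, 23) + n(8)) = (-493 - 328)*((7 + 16) + 8**2) = -821*(23 + 64) = -821*87 = -71427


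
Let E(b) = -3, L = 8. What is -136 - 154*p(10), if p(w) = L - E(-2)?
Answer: -1830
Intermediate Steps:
p(w) = 11 (p(w) = 8 - 1*(-3) = 8 + 3 = 11)
-136 - 154*p(10) = -136 - 154*11 = -136 - 1694 = -1830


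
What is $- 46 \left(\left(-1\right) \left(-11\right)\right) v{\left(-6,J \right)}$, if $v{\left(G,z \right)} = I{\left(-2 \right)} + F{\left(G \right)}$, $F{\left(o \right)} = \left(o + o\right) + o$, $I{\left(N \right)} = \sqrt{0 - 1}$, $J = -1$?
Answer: $9108 - 506 i \approx 9108.0 - 506.0 i$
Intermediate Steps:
$I{\left(N \right)} = i$ ($I{\left(N \right)} = \sqrt{-1} = i$)
$F{\left(o \right)} = 3 o$ ($F{\left(o \right)} = 2 o + o = 3 o$)
$v{\left(G,z \right)} = i + 3 G$
$- 46 \left(\left(-1\right) \left(-11\right)\right) v{\left(-6,J \right)} = - 46 \left(\left(-1\right) \left(-11\right)\right) \left(i + 3 \left(-6\right)\right) = \left(-46\right) 11 \left(i - 18\right) = - 506 \left(-18 + i\right) = 9108 - 506 i$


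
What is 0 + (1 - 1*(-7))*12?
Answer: 96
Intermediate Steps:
0 + (1 - 1*(-7))*12 = 0 + (1 + 7)*12 = 0 + 8*12 = 0 + 96 = 96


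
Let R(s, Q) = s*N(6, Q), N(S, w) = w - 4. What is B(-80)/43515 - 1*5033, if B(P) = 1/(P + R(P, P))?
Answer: -1454233006799/288939600 ≈ -5033.0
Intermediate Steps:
N(S, w) = -4 + w
R(s, Q) = s*(-4 + Q)
B(P) = 1/(P + P*(-4 + P))
B(-80)/43515 - 1*5033 = (1/((-80)*(-3 - 80)))/43515 - 1*5033 = -1/80/(-83)*(1/43515) - 5033 = -1/80*(-1/83)*(1/43515) - 5033 = (1/6640)*(1/43515) - 5033 = 1/288939600 - 5033 = -1454233006799/288939600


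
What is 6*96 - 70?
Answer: 506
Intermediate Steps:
6*96 - 70 = 576 - 70 = 506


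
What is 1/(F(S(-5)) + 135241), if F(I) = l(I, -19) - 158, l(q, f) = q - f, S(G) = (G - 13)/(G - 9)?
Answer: 7/945723 ≈ 7.4017e-6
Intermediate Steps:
S(G) = (-13 + G)/(-9 + G)
F(I) = -139 + I (F(I) = (I - 1*(-19)) - 158 = (I + 19) - 158 = (19 + I) - 158 = -139 + I)
1/(F(S(-5)) + 135241) = 1/((-139 + (-13 - 5)/(-9 - 5)) + 135241) = 1/((-139 - 18/(-14)) + 135241) = 1/((-139 - 1/14*(-18)) + 135241) = 1/((-139 + 9/7) + 135241) = 1/(-964/7 + 135241) = 1/(945723/7) = 7/945723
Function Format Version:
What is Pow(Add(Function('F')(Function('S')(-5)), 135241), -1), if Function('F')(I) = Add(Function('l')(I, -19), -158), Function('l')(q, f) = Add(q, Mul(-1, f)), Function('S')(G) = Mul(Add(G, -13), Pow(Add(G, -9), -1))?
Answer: Rational(7, 945723) ≈ 7.4017e-6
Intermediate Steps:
Function('S')(G) = Mul(Pow(Add(-9, G), -1), Add(-13, G)) (Function('S')(G) = Mul(Add(-13, G), Pow(Add(-9, G), -1)) = Mul(Pow(Add(-9, G), -1), Add(-13, G)))
Function('F')(I) = Add(-139, I) (Function('F')(I) = Add(Add(I, Mul(-1, -19)), -158) = Add(Add(I, 19), -158) = Add(Add(19, I), -158) = Add(-139, I))
Pow(Add(Function('F')(Function('S')(-5)), 135241), -1) = Pow(Add(Add(-139, Mul(Pow(Add(-9, -5), -1), Add(-13, -5))), 135241), -1) = Pow(Add(Add(-139, Mul(Pow(-14, -1), -18)), 135241), -1) = Pow(Add(Add(-139, Mul(Rational(-1, 14), -18)), 135241), -1) = Pow(Add(Add(-139, Rational(9, 7)), 135241), -1) = Pow(Add(Rational(-964, 7), 135241), -1) = Pow(Rational(945723, 7), -1) = Rational(7, 945723)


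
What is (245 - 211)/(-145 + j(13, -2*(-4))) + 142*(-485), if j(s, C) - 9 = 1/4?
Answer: -37396546/543 ≈ -68870.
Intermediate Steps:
j(s, C) = 37/4 (j(s, C) = 9 + 1/4 = 9 + ¼ = 37/4)
(245 - 211)/(-145 + j(13, -2*(-4))) + 142*(-485) = (245 - 211)/(-145 + 37/4) + 142*(-485) = 34/(-543/4) - 68870 = 34*(-4/543) - 68870 = -136/543 - 68870 = -37396546/543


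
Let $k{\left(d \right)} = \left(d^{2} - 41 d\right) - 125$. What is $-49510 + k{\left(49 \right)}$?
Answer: $-49243$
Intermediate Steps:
$k{\left(d \right)} = -125 + d^{2} - 41 d$
$-49510 + k{\left(49 \right)} = -49510 - \left(2134 - 2401\right) = -49510 - -267 = -49510 + 267 = -49243$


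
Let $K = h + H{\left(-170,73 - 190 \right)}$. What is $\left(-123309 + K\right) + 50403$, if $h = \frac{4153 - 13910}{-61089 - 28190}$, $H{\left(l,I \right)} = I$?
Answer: $- \frac{6519410660}{89279} \approx -73023.0$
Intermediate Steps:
$h = \frac{9757}{89279}$ ($h = - \frac{9757}{-89279} = \left(-9757\right) \left(- \frac{1}{89279}\right) = \frac{9757}{89279} \approx 0.10929$)
$K = - \frac{10435886}{89279}$ ($K = \frac{9757}{89279} + \left(73 - 190\right) = \frac{9757}{89279} - 117 = - \frac{10435886}{89279} \approx -116.89$)
$\left(-123309 + K\right) + 50403 = \left(-123309 - \frac{10435886}{89279}\right) + 50403 = - \frac{11019340097}{89279} + 50403 = - \frac{6519410660}{89279}$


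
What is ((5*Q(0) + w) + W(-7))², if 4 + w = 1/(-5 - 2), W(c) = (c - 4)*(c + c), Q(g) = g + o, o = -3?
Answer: 891136/49 ≈ 18186.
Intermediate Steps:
Q(g) = -3 + g (Q(g) = g - 3 = -3 + g)
W(c) = 2*c*(-4 + c) (W(c) = (-4 + c)*(2*c) = 2*c*(-4 + c))
w = -29/7 (w = -4 + 1/(-5 - 2) = -4 + 1/(-7) = -4 - ⅐ = -29/7 ≈ -4.1429)
((5*Q(0) + w) + W(-7))² = ((5*(-3 + 0) - 29/7) + 2*(-7)*(-4 - 7))² = ((5*(-3) - 29/7) + 2*(-7)*(-11))² = ((-15 - 29/7) + 154)² = (-134/7 + 154)² = (944/7)² = 891136/49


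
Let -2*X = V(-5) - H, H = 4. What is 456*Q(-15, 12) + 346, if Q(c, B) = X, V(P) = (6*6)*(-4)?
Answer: 34090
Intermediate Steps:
V(P) = -144 (V(P) = 36*(-4) = -144)
X = 74 (X = -(-144 - 1*4)/2 = -(-144 - 4)/2 = -½*(-148) = 74)
Q(c, B) = 74
456*Q(-15, 12) + 346 = 456*74 + 346 = 33744 + 346 = 34090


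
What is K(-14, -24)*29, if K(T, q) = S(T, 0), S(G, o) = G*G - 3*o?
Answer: 5684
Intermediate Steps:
S(G, o) = G² - 3*o
K(T, q) = T² (K(T, q) = T² - 3*0 = T² + 0 = T²)
K(-14, -24)*29 = (-14)²*29 = 196*29 = 5684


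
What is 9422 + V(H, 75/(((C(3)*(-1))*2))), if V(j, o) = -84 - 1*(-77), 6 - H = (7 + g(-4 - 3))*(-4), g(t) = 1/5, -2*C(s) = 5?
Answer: 9415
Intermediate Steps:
C(s) = -5/2 (C(s) = -½*5 = -5/2)
g(t) = ⅕
H = 174/5 (H = 6 - (7 + ⅕)*(-4) = 6 - 36*(-4)/5 = 6 - 1*(-144/5) = 6 + 144/5 = 174/5 ≈ 34.800)
V(j, o) = -7 (V(j, o) = -84 + 77 = -7)
9422 + V(H, 75/(((C(3)*(-1))*2))) = 9422 - 7 = 9415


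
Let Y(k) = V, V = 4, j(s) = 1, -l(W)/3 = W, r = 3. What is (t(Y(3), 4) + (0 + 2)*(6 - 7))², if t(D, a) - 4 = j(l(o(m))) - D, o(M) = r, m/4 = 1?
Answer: 1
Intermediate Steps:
m = 4 (m = 4*1 = 4)
o(M) = 3
l(W) = -3*W
Y(k) = 4
t(D, a) = 5 - D (t(D, a) = 4 + (1 - D) = 5 - D)
(t(Y(3), 4) + (0 + 2)*(6 - 7))² = ((5 - 1*4) + (0 + 2)*(6 - 7))² = ((5 - 4) + 2*(-1))² = (1 - 2)² = (-1)² = 1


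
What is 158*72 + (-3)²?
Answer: 11385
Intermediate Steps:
158*72 + (-3)² = 11376 + 9 = 11385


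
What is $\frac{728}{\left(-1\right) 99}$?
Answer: $- \frac{728}{99} \approx -7.3535$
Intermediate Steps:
$\frac{728}{\left(-1\right) 99} = \frac{728}{-99} = 728 \left(- \frac{1}{99}\right) = - \frac{728}{99}$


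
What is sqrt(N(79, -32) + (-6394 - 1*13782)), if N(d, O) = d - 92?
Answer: I*sqrt(20189) ≈ 142.09*I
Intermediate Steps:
N(d, O) = -92 + d
sqrt(N(79, -32) + (-6394 - 1*13782)) = sqrt((-92 + 79) + (-6394 - 1*13782)) = sqrt(-13 + (-6394 - 13782)) = sqrt(-13 - 20176) = sqrt(-20189) = I*sqrt(20189)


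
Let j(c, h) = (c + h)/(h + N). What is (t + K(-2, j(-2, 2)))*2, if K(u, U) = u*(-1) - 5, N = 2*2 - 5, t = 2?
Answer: -2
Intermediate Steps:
N = -1 (N = 4 - 5 = -1)
j(c, h) = (c + h)/(-1 + h) (j(c, h) = (c + h)/(h - 1) = (c + h)/(-1 + h))
K(u, U) = -5 - u (K(u, U) = -u - 5 = -5 - u)
(t + K(-2, j(-2, 2)))*2 = (2 + (-5 - 1*(-2)))*2 = (2 + (-5 + 2))*2 = (2 - 3)*2 = -1*2 = -2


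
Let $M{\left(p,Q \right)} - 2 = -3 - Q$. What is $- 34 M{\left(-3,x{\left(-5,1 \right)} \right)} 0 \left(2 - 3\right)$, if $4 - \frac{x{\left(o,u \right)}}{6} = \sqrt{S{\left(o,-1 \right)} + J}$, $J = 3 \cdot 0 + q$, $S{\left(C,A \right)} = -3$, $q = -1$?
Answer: $0$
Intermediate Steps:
$J = -1$ ($J = 3 \cdot 0 - 1 = 0 - 1 = -1$)
$x{\left(o,u \right)} = 24 - 12 i$ ($x{\left(o,u \right)} = 24 - 6 \sqrt{-3 - 1} = 24 - 6 \sqrt{-4} = 24 - 6 \cdot 2 i = 24 - 12 i$)
$M{\left(p,Q \right)} = -1 - Q$ ($M{\left(p,Q \right)} = 2 - \left(3 + Q\right) = -1 - Q$)
$- 34 M{\left(-3,x{\left(-5,1 \right)} \right)} 0 \left(2 - 3\right) = - 34 \left(-1 - \left(24 - 12 i\right)\right) 0 \left(2 - 3\right) = - 34 \left(-1 - \left(24 - 12 i\right)\right) 0 \left(-1\right) = - 34 \left(-25 + 12 i\right) 0 = \left(850 - 408 i\right) 0 = 0$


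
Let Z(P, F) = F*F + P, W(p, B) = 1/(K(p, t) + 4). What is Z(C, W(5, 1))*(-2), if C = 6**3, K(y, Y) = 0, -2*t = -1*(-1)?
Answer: -3457/8 ≈ -432.13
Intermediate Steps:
t = -1/2 (t = -(-1)*(-1)/2 = -1/2*1 = -1/2 ≈ -0.50000)
W(p, B) = 1/4 (W(p, B) = 1/(0 + 4) = 1/4)
C = 216
Z(P, F) = P + F**2 (Z(P, F) = F**2 + P = P + F**2)
Z(C, W(5, 1))*(-2) = (216 + (1/4)**2)*(-2) = (216 + 1/16)*(-2) = (3457/16)*(-2) = -3457/8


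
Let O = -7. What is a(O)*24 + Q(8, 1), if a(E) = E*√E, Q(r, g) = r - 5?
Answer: 3 - 168*I*√7 ≈ 3.0 - 444.49*I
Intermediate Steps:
Q(r, g) = -5 + r
a(E) = E^(3/2)
a(O)*24 + Q(8, 1) = (-7)^(3/2)*24 + (-5 + 8) = -7*I*√7*24 + 3 = -168*I*√7 + 3 = 3 - 168*I*√7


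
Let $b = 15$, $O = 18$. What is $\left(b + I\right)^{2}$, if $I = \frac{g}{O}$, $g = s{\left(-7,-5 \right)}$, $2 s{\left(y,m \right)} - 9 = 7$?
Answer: $\frac{19321}{81} \approx 238.53$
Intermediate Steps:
$s{\left(y,m \right)} = 8$ ($s{\left(y,m \right)} = \frac{9}{2} + \frac{1}{2} \cdot 7 = \frac{9}{2} + \frac{7}{2} = 8$)
$g = 8$
$I = \frac{4}{9}$ ($I = \frac{8}{18} = 8 \cdot \frac{1}{18} = \frac{4}{9} \approx 0.44444$)
$\left(b + I\right)^{2} = \left(15 + \frac{4}{9}\right)^{2} = \left(\frac{139}{9}\right)^{2} = \frac{19321}{81}$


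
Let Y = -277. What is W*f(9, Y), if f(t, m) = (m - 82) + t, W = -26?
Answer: 9100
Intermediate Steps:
f(t, m) = -82 + m + t (f(t, m) = (-82 + m) + t = -82 + m + t)
W*f(9, Y) = -26*(-82 - 277 + 9) = -26*(-350) = 9100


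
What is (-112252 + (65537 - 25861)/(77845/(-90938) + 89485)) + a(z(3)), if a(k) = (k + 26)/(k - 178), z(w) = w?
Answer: -31970729358919313/284812817975 ≈ -1.1225e+5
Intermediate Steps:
a(k) = (26 + k)/(-178 + k)
(-112252 + (65537 - 25861)/(77845/(-90938) + 89485)) + a(z(3)) = (-112252 + (65537 - 25861)/(77845/(-90938) + 89485)) + (26 + 3)/(-178 + 3) = (-112252 + 39676/(77845*(-1/90938) + 89485)) + 29/(-175) = (-112252 + 39676/(-77845/90938 + 89485)) - 1/175*29 = (-112252 + 39676/(8137509085/90938)) - 29/175 = (-112252 + 39676*(90938/8137509085)) - 29/175 = (-112252 + 3608056088/8137509085) - 29/175 = -913448061753332/8137509085 - 29/175 = -31970729358919313/284812817975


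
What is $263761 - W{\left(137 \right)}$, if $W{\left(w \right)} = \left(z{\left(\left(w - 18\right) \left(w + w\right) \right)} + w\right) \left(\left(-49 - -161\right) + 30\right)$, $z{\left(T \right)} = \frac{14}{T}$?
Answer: $\frac{568990861}{2329} \approx 2.4431 \cdot 10^{5}$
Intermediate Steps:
$W{\left(w \right)} = 142 w + \frac{994}{w \left(-18 + w\right)}$ ($W{\left(w \right)} = \left(\frac{14}{\left(w - 18\right) \left(w + w\right)} + w\right) \left(\left(-49 - -161\right) + 30\right) = \left(\frac{14}{\left(-18 + w\right) 2 w} + w\right) \left(\left(-49 + 161\right) + 30\right) = \left(\frac{14}{2 w \left(-18 + w\right)} + w\right) \left(112 + 30\right) = \left(14 \frac{1}{2 w \left(-18 + w\right)} + w\right) 142 = \left(\frac{7}{w \left(-18 + w\right)} + w\right) 142 = \left(w + \frac{7}{w \left(-18 + w\right)}\right) 142 = 142 w + \frac{994}{w \left(-18 + w\right)}$)
$263761 - W{\left(137 \right)} = 263761 - \frac{142 \left(7 + 137^{2} \left(-18 + 137\right)\right)}{137 \left(-18 + 137\right)} = 263761 - 142 \cdot \frac{1}{137} \cdot \frac{1}{119} \left(7 + 18769 \cdot 119\right) = 263761 - 142 \cdot \frac{1}{137} \cdot \frac{1}{119} \left(7 + 2233511\right) = 263761 - 142 \cdot \frac{1}{137} \cdot \frac{1}{119} \cdot 2233518 = 263761 - \frac{45308508}{2329} = \frac{568990861}{2329}$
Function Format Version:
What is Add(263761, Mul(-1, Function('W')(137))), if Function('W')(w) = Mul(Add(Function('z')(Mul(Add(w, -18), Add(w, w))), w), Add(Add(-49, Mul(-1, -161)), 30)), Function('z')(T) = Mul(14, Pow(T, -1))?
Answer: Rational(568990861, 2329) ≈ 2.4431e+5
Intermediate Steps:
Function('W')(w) = Add(Mul(142, w), Mul(994, Pow(w, -1), Pow(Add(-18, w), -1))) (Function('W')(w) = Mul(Add(Mul(14, Pow(Mul(Add(w, -18), Add(w, w)), -1)), w), Add(Add(-49, Mul(-1, -161)), 30)) = Mul(Add(Mul(14, Pow(Mul(Add(-18, w), Mul(2, w)), -1)), w), Add(Add(-49, 161), 30)) = Mul(Add(Mul(14, Pow(Mul(2, w, Add(-18, w)), -1)), w), Add(112, 30)) = Mul(Add(Mul(14, Mul(Rational(1, 2), Pow(w, -1), Pow(Add(-18, w), -1))), w), 142) = Mul(Add(Mul(7, Pow(w, -1), Pow(Add(-18, w), -1)), w), 142) = Mul(Add(w, Mul(7, Pow(w, -1), Pow(Add(-18, w), -1))), 142) = Add(Mul(142, w), Mul(994, Pow(w, -1), Pow(Add(-18, w), -1))))
Add(263761, Mul(-1, Function('W')(137))) = Add(263761, Mul(-1, Mul(142, Pow(137, -1), Pow(Add(-18, 137), -1), Add(7, Mul(Pow(137, 2), Add(-18, 137)))))) = Add(263761, Mul(-1, Mul(142, Rational(1, 137), Pow(119, -1), Add(7, Mul(18769, 119))))) = Add(263761, Mul(-1, Mul(142, Rational(1, 137), Rational(1, 119), Add(7, 2233511)))) = Add(263761, Mul(-1, Mul(142, Rational(1, 137), Rational(1, 119), 2233518))) = Add(263761, Mul(-1, Rational(45308508, 2329))) = Add(263761, Rational(-45308508, 2329)) = Rational(568990861, 2329)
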